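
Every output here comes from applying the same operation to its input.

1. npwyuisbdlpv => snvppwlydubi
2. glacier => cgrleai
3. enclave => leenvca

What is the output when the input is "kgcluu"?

lkuguc

The pattern: take characters alternately from the front and the back (1st, last, 2nd, 2nd-last, ...), then move the last character to the front.
Starting from "kgcluu": after the first operation, "kugucl"; after the second, "lkuguc".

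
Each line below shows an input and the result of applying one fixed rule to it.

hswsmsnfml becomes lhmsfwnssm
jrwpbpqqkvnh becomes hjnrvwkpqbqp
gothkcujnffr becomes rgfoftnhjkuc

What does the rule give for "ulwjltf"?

futllwj

The rule is to reverse the string, then take characters alternately from the front and the back (1st, last, 2nd, 2nd-last, ...).
Starting from "ulwjltf": after the first operation, "ftljwlu"; after the second, "futllwj".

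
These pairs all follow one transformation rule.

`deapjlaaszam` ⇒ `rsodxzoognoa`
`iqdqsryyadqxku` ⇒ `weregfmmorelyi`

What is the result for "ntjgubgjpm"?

bhxuipuxda

The transformation: shift every letter 12 places backward in the alphabet (wrapping around).
"ntjgubgjpm" → "bhxuipuxda".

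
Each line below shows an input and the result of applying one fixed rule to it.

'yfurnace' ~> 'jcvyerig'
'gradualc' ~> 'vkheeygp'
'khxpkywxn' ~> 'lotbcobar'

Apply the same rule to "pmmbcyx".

qtfqcgb

The pattern: shift every letter 4 places forward in the alphabet (wrapping around), then swap each adjacent pair of characters (1↔2, 3↔4, ...).
On "pmmbcyx": the first step gives "tqqfgcb", and the second then gives "qtfqcgb".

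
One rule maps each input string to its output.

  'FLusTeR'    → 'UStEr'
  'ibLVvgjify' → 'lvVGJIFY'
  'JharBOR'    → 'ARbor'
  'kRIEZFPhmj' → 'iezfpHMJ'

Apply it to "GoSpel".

What's happening: flip the case of every letter, then delete the first 2 characters.
Applying both steps to "GoSpel": "gOsPEL", then "sPEL".

sPEL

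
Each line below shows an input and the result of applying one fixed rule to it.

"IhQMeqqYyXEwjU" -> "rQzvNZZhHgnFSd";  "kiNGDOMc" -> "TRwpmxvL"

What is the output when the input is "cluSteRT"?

The transformation: flip the case of every letter, then shift every letter 9 places forward in the alphabet (wrapping around).
Working it through for "cluSteRT": intermediate "CLUsTErt", final "LUDbCNac".

LUDbCNac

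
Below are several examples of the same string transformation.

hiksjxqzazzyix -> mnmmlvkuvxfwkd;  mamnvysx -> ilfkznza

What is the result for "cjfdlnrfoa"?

The rule is to shift every letter 13 places forward in the alphabet (wrapping around) — i.e. ROT13, then swap the front and back halves of the string.
For "cjfdlnrfoa" the result is "aesbnpwsqy".

aesbnpwsqy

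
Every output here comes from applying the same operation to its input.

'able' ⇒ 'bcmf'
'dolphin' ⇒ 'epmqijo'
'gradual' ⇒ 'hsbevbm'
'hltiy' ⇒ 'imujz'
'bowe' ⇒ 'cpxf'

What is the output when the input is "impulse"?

What's happening: shift every letter 1 place forward in the alphabet (wrapping around).
On "impulse" that produces "jnqvmtf".

jnqvmtf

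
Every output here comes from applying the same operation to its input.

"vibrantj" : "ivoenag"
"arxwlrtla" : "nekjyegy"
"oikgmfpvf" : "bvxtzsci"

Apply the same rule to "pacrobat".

cnpebon

The transformation: delete the last character, then shift every letter 13 places forward in the alphabet (wrapping around) — i.e. ROT13.
For "pacrobat" the result is "cnpebon".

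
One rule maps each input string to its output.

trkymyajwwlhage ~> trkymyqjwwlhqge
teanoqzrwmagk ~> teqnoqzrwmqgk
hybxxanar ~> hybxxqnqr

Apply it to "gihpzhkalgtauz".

gihpzhkqlgtquz

Rule — replace every "a" with "q".
On "gihpzhkalgtauz" that produces "gihpzhkqlgtquz".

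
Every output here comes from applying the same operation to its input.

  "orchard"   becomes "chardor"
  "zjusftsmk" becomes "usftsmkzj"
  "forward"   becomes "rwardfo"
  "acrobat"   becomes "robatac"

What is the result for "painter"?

Each output is the input with this applied: move the first 2 characters to the end (rotate left by 2).
For "painter" the result is "interpa".

interpa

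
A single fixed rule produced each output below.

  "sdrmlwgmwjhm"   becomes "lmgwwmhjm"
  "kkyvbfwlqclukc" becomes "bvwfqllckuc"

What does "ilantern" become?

tnren

The rule is to delete the first 3 characters, then swap each adjacent pair of characters (1↔2, 3↔4, ...).
Applying that to "ilantern" gives "tnren".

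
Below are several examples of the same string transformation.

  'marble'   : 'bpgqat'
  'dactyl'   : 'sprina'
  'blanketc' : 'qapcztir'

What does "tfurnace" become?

iujgcprt

Looking at the pairs, the operation is to shift every letter 11 places backward in the alphabet (wrapping around).
Applying that to "tfurnace" gives "iujgcprt".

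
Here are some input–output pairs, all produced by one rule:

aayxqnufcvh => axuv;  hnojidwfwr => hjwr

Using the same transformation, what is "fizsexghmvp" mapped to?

Rule — keep one character in every 3, starting at position 1 (positions 1st, 4th, 7th, ...).
So "fizsexghmvp" becomes "fsgv".

fsgv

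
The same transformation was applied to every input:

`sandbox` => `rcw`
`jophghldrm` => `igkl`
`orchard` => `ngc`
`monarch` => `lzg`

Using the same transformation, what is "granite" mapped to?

The rule is to shift every letter 1 place backward in the alphabet (wrapping around), then keep one character in every 3, starting at position 1 (positions 1st, 4th, 7th, ...).
"granite" → "fqzmhsd" → "fmd".

fmd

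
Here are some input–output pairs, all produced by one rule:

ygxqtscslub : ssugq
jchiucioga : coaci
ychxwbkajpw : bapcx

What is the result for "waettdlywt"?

dytat

Each output is the input with this applied: keep every other character starting from the second (positions 2nd, 4th, 6th, ...), then move the last 3 characters to the front (rotate right by 3).
Applying both steps to "waettdlywt": "atdyt", then "dytat".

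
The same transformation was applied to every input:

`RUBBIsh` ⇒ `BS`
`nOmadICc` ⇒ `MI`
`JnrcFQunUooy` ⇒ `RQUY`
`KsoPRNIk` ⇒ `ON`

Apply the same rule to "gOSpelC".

SL

Each output is the input with this applied: keep one character in every 3, starting at position 3 (positions 3rd, 6th, 9th, ...), then convert every letter to uppercase.
For "gOSpelC", step one produces "Sl"; step two turns that into "SL".
(Check on "nOmadICc": → "mI" → "MI" ✓)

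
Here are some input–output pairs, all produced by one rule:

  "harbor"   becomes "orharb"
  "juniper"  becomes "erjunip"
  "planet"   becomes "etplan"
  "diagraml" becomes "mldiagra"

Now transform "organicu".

cuorgani

The transformation: move the last 2 characters to the front (rotate right by 2).
So "organicu" becomes "cuorgani".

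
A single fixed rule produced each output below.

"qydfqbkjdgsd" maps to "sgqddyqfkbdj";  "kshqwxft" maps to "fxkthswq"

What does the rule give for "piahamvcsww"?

Rule — move the last 3 characters to the front (rotate right by 3), then swap each adjacent pair of characters (1↔2, 3↔4, ...).
Working it through for "piahamvcsww": intermediate "swwpiahamvc", final "wspwaiahvmc".

wspwaiahvmc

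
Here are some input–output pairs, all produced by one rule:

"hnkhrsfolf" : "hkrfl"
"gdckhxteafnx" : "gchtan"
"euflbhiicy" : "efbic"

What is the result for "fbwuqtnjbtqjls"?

fwqnbql

What's happening: keep every other character starting from the first (positions 1st, 3rd, 5th, ...).
So "fbwuqtnjbtqjls" becomes "fwqnbql".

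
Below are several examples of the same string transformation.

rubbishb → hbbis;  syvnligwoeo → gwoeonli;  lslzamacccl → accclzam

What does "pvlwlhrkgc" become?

In each case the input is transformed by: delete the first 3 characters, then move the first 3 characters to the end (rotate left by 3).
"pvlwlhrkgc" → "wlhrkgc" → "rkgcwlh".

rkgcwlh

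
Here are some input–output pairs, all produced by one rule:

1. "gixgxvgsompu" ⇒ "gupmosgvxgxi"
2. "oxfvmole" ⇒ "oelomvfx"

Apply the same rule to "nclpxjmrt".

Each output is the input with this applied: reverse the string, then move the last character to the front.
Applying both steps to "nclpxjmrt": "trmjxplcn", then "ntrmjxplc".

ntrmjxplc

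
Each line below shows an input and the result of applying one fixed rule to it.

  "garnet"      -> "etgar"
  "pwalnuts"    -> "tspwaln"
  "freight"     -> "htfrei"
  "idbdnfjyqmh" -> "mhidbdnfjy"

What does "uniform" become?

The transformation: move the last 2 characters to the front (rotate right by 2), then delete the last character.
Starting from "uniform": after the first operation, "rmunifo"; after the second, "rmunif".

rmunif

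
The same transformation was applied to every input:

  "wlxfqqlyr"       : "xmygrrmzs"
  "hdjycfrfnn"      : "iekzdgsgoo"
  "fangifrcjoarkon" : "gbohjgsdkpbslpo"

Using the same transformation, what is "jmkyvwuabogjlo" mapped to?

knlzwxvbcphkmp

The pattern: shift every letter 1 place forward in the alphabet (wrapping around).
Applying that to "jmkyvwuabogjlo" gives "knlzwxvbcphkmp".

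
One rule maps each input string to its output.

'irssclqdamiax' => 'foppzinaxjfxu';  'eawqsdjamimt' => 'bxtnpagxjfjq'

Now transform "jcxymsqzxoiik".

Each output is the input with this applied: shift every letter 3 places backward in the alphabet (wrapping around).
So "jcxymsqzxoiik" becomes "gzuvjpnwulffh".

gzuvjpnwulffh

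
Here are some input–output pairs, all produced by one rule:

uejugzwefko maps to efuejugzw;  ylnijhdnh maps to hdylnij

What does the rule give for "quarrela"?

requar

The rule is to delete the last 2 characters, then move the last 2 characters to the front (rotate right by 2).
Applying both steps to "quarrela": "quarre", then "requar".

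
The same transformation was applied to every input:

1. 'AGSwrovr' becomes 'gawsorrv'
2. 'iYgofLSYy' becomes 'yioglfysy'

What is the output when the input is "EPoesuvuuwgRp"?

In each case the input is transformed by: swap each adjacent pair of characters (1↔2, 3↔4, ...), then convert every letter to lowercase.
For "EPoesuvuuwgRp", step one produces "PEeousuvwuRgp"; step two turns that into "peeousuvwurgp".

peeousuvwurgp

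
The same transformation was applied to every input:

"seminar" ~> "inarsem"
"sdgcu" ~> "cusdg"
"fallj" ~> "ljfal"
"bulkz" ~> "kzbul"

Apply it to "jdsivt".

The pattern: move the first 3 characters to the end (rotate left by 3).
For "jdsivt" the result is "ivtjds".

ivtjds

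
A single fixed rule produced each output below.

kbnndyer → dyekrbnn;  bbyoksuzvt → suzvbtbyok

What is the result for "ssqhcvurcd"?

Each output is the input with this applied: swap the first and last characters, then swap the front and back halves of the string.
Starting from "ssqhcvurcd": after the first operation, "dsqhcvurcs"; after the second, "vurcsdsqhc".
(Check on "kbnndyer": → "rbnndyek" → "dyekrbnn" ✓)

vurcsdsqhc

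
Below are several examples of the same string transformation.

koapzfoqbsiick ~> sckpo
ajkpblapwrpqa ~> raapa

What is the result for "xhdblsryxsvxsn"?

In each case the input is transformed by: keep one character in every 3, starting at position 1 (positions 1st, 4th, 7th, ...), then move the first 3 characters to the end (rotate left by 3).
On "xhdblsryxsvxsn" that produces "ssxbr".

ssxbr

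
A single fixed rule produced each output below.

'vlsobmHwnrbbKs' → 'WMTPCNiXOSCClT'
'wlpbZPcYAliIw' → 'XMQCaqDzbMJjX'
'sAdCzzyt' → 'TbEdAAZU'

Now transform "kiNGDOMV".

The transformation: shift every letter 1 place forward in the alphabet (wrapping around), then flip the case of every letter.
For "kiNGDOMV", step one produces "ljOHEPNW"; step two turns that into "LJohepnw".
(Check on "vlsobmHwnrbbKs": → "wmtpcnIxosccLt" → "WMTPCNiXOSCClT" ✓)

LJohepnw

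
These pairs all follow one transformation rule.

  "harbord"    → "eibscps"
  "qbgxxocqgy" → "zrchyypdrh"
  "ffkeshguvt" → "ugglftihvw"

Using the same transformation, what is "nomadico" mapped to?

popnbejd

Looking at the pairs, the operation is to move the last character to the front, then shift every letter 1 place forward in the alphabet (wrapping around).
Starting from "nomadico": after the first operation, "onomadic"; after the second, "popnbejd".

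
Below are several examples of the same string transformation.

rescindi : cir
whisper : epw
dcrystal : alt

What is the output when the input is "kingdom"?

In each case the input is transformed by: sort the characters into alphabetical order, then keep one character in every 3, starting at position 1 (positions 1st, 4th, 7th, ...).
For "kingdom" the result is "dko".

dko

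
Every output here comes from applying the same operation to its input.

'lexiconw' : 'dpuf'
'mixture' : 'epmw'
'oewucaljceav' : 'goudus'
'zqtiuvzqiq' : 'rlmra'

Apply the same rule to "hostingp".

zkay

The rule is to shift every letter 8 places backward in the alphabet (wrapping around), then keep every other character starting from the first (positions 1st, 3rd, 5th, ...).
So "hostingp" becomes "zkay".
(Check on "lexiconw": → "dwpaugfo" → "dpuf" ✓)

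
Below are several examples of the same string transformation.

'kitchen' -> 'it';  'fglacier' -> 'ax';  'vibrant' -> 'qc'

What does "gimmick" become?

The rule is to keep one character in every 3, starting at position 3 (positions 3rd, 6th, 9th, ...), then shift every letter 11 places backward in the alphabet (wrapping around).
On "gimmick": the first step gives "mc", and the second then gives "br".

br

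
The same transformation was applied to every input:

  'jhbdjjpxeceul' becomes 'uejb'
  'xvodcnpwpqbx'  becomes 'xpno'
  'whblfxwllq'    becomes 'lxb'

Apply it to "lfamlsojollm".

mosa

The rule is to keep one character in every 3, starting at position 3 (positions 3rd, 6th, 9th, ...), then reverse the string.
"lfamlsojollm" → "asom" → "mosa".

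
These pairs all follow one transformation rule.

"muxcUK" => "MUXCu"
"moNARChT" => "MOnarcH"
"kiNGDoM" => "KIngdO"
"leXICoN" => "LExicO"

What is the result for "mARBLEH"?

Marble

In each case the input is transformed by: flip the case of every letter, then delete the last character.
For "mARBLEH", step one produces "Marbleh"; step two turns that into "Marble".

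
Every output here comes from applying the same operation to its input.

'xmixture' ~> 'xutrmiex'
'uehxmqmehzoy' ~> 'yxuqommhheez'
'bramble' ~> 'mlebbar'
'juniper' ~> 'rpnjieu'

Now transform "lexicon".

onliecx

The pattern: sort the characters into reverse alphabetical order, then move the first character to the end.
For "lexicon", step one produces "xonliec"; step two turns that into "onliecx".
(Check on "xmixture": → "xxutrmie" → "xutrmiex" ✓)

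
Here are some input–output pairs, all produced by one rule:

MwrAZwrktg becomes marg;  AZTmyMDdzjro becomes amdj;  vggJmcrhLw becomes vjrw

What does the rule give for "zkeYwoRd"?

zyr

The transformation: keep one character in every 3, starting at position 1 (positions 1st, 4th, 7th, ...), then convert every letter to lowercase.
Applying that to "zkeYwoRd" gives "zyr".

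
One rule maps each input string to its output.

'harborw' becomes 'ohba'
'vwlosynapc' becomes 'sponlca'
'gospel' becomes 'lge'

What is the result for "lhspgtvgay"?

splhgga

Rule — sort the characters into reverse alphabetical order, then delete the first 3 characters.
For "lhspgtvgay", step one produces "yvtsplhgga"; step two turns that into "splhgga".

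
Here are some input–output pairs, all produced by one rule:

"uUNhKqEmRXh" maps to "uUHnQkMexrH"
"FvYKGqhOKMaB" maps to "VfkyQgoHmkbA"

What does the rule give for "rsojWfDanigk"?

What's happening: flip the case of every letter, then swap each adjacent pair of characters (1↔2, 3↔4, ...).
Applying both steps to "rsojWfDanigk": "RSOJwFdANIGK", then "SRJOFwAdINKG".

SRJOFwAdINKG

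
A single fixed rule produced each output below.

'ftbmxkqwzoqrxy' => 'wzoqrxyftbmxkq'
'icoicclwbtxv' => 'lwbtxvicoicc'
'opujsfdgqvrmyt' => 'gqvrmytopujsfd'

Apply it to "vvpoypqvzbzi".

qvzbzivvpoyp

The transformation: swap the front and back halves of the string.
On "vvpoypqvzbzi" that produces "qvzbzivvpoyp".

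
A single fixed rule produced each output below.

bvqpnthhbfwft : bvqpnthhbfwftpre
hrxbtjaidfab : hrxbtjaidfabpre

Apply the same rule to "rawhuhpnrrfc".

In each case the input is transformed by: append "pre".
Doing the same to "rawhuhpnrrfc": "rawhuhpnrrfcpre".

rawhuhpnrrfcpre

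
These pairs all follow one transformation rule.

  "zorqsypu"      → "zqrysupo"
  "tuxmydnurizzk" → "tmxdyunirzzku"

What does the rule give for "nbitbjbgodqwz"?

ntijbgbdowqzb

The transformation: swap each adjacent pair of characters (1↔2, 3↔4, ...), then move the first character to the end.
Starting from "nbitbjbgodqwz": after the first operation, "bntijbgbdowqz"; after the second, "ntijbgbdowqzb".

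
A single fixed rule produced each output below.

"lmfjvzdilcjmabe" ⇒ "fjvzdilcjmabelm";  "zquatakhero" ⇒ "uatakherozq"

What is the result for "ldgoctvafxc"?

goctvafxcld

The transformation: move the first 2 characters to the end (rotate left by 2).
Applying that to "ldgoctvafxc" gives "goctvafxcld".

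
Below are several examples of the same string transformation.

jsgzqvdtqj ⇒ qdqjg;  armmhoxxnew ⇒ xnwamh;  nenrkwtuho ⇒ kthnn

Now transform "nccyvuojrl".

vornc

What's happening: keep every other character starting from the first (positions 1st, 3rd, 5th, ...), then move the last 3 characters to the front (rotate right by 3).
Starting from "nccyvuojrl": after the first operation, "ncvor"; after the second, "vornc".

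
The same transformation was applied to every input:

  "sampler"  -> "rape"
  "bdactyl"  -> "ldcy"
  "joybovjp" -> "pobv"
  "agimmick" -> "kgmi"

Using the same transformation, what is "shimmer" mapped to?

The transformation: move the last character to the front, then keep every other character starting from the first (positions 1st, 3rd, 5th, ...).
Starting from "shimmer": after the first operation, "rshimme"; after the second, "rhme".
(Check on "sampler": → "rsample" → "rape" ✓)

rhme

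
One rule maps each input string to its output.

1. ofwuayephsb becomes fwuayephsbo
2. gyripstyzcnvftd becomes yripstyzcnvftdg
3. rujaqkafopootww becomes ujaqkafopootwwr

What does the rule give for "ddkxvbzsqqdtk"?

dkxvbzsqqdtkd

The pattern: move the first character to the end.
"ddkxvbzsqqdtk" → "dkxvbzsqqdtkd".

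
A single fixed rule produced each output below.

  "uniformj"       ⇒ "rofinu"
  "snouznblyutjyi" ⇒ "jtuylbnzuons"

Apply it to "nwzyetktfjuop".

ujftkteyzwn

Looking at the pairs, the operation is to reverse the string, then delete the first 2 characters.
Applying that to "nwzyetktfjuop" gives "ujftkteyzwn".
(Check on "uniformj": → "jmrofinu" → "rofinu" ✓)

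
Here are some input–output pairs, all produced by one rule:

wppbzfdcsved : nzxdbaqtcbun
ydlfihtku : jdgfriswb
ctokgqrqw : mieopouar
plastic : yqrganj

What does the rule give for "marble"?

The pattern: shift every letter 2 places backward in the alphabet (wrapping around), then move the first 2 characters to the end (rotate left by 2).
Working it through for "marble": intermediate "kypzjc", final "pzjcky".

pzjcky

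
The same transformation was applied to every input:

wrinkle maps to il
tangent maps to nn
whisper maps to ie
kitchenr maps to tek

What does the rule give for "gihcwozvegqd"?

Looking at the pairs, the operation is to move the first character to the end, then keep one character in every 3, starting at position 2 (positions 2nd, 5th, 8th, ...).
On "gihcwozvegqd": the first step gives "ihcwozvegqdg", and the second then gives "hoed".

hoed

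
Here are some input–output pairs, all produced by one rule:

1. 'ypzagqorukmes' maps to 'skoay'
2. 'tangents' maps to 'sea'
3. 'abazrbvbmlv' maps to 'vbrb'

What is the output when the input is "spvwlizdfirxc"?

cizws

The rule is to reverse the string, then keep one character in every 3, starting at position 1 (positions 1st, 4th, 7th, ...).
On "spvwlizdfirxc": the first step gives "cxrifdzilwvps", and the second then gives "cizws".
(Check on "tangents": → "stnegnat" → "sea" ✓)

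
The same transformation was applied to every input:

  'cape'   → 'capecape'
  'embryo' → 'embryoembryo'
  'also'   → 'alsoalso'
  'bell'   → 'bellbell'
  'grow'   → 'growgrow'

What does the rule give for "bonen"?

bonenbonen

Each output is the input with this applied: write the whole string twice.
Doing the same to "bonen": "bonenbonen".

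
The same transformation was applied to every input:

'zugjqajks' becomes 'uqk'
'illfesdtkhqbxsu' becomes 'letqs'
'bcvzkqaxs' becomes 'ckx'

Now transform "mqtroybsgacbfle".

Looking at the pairs, the operation is to keep one character in every 3, starting at position 2 (positions 2nd, 5th, 8th, ...).
For "mqtroybsgacbfle" the result is "qoscl".

qoscl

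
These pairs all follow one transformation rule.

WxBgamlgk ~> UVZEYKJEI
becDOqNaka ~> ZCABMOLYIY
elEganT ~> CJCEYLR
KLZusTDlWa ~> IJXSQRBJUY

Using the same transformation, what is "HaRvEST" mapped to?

FYPTCQR

Looking at the pairs, the operation is to shift every letter 2 places backward in the alphabet (wrapping around), then convert every letter to uppercase.
On "HaRvEST": the first step gives "FyPtCQR", and the second then gives "FYPTCQR".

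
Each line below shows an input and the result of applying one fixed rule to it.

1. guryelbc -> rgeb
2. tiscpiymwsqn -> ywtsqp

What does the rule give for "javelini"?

vnlj

In each case the input is transformed by: keep every other character starting from the first (positions 1st, 3rd, 5th, ...), then sort the characters into reverse alphabetical order.
"javelini" → "jvln" → "vnlj".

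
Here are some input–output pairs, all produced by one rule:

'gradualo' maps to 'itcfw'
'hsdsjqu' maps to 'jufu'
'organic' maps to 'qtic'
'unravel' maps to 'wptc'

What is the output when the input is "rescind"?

What's happening: delete the last 3 characters, then shift every letter 2 places forward in the alphabet (wrapping around).
Starting from "rescind": after the first operation, "resc"; after the second, "tgue".
(Check on "hsdsjqu": → "hsds" → "jufu" ✓)

tgue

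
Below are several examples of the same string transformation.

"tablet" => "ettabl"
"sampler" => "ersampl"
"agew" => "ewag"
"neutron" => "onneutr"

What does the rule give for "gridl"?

dlgri

The rule is to move the last 2 characters to the front (rotate right by 2).
"gridl" → "dlgri".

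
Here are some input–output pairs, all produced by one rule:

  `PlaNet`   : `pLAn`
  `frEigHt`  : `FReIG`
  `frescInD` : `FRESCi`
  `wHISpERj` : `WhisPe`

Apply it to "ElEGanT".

eLegA

The rule is to delete the last 2 characters, then flip the case of every letter.
Applying both steps to "ElEGanT": "ElEGa", then "eLegA".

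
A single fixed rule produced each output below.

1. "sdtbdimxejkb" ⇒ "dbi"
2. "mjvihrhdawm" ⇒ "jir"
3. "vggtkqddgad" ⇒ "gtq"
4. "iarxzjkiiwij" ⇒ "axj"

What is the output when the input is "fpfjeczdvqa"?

pjc

What's happening: keep every other character starting from the second (positions 2nd, 4th, 6th, ...), then keep only the first 3 characters.
"fpfjeczdvqa" → "pjcdq" → "pjc".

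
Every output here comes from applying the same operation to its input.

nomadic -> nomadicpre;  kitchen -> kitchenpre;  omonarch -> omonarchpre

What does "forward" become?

In each case the input is transformed by: append "pre".
On "forward" that produces "forwardpre".

forwardpre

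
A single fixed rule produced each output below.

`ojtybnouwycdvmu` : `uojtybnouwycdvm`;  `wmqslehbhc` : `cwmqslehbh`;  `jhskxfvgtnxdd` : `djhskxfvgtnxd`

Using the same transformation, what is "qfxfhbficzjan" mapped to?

nqfxfhbficzja

Rule — move the last character to the front.
Doing the same to "qfxfhbficzjan": "nqfxfhbficzja".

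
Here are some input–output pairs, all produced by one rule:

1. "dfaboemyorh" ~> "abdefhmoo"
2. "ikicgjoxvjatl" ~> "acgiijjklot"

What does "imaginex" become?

aegiim

The pattern: sort the characters into alphabetical order, then delete the last 2 characters.
Applying both steps to "imaginex": "aegiimnx", then "aegiim".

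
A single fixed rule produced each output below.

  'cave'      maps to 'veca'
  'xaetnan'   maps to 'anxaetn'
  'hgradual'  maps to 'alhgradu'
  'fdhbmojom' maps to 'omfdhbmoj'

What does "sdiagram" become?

In each case the input is transformed by: move the last 2 characters to the front (rotate right by 2).
Applying that to "sdiagram" gives "amsdiagr".

amsdiagr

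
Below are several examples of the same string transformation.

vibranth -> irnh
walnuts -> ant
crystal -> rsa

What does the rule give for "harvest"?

avs

In each case the input is transformed by: keep every other character starting from the second (positions 2nd, 4th, 6th, ...).
On "harvest" that produces "avs".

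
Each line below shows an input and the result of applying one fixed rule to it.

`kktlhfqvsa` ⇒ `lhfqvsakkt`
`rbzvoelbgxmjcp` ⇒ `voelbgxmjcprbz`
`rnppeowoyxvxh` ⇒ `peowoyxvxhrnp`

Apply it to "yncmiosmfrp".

miosmfrpync

Looking at the pairs, the operation is to move the first 3 characters to the end (rotate left by 3).
So "yncmiosmfrp" becomes "miosmfrpync".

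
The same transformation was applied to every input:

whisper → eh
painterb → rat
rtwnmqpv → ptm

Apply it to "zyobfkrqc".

Each output is the input with this applied: move the last 3 characters to the front (rotate right by 3), then keep one character in every 3, starting at position 2 (positions 2nd, 5th, 8th, ...).
On "zyobfkrqc": the first step gives "rqczyobfk", and the second then gives "qyf".

qyf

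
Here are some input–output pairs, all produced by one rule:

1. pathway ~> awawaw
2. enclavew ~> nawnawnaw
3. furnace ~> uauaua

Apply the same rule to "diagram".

iririr

The transformation: keep one character in every 3, starting at position 2 (positions 2nd, 5th, 8th, ...), then write the whole string 3 times in a row.
Applying both steps to "diagram": "ir", then "iririr".
(Check on "enclavew": → "naw" → "nawnawnaw" ✓)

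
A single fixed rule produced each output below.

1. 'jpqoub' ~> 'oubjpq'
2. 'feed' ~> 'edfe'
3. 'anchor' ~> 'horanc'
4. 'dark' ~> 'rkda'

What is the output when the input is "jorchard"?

hardjorc

Each output is the input with this applied: swap the front and back halves of the string.
Applying that to "jorchard" gives "hardjorc".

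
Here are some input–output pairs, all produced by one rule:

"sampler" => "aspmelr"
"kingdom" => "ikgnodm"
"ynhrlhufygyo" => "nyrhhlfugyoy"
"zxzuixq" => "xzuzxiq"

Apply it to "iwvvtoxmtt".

wivvotmxtt

The pattern: swap each adjacent pair of characters (1↔2, 3↔4, ...).
Applying that to "iwvvtoxmtt" gives "wivvotmxtt".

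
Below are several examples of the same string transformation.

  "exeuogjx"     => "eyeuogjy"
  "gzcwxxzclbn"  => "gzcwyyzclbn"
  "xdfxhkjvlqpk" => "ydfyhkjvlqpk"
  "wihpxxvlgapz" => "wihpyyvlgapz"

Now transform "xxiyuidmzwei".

yyiyuidmzwei

What's happening: replace every "x" with "y".
Doing the same to "xxiyuidmzwei": "yyiyuidmzwei".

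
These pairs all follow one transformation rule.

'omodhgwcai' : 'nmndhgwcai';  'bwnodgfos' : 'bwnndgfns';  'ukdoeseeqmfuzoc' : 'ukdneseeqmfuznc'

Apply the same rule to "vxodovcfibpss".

The transformation: replace every "o" with "n".
Doing the same to "vxodovcfibpss": "vxndnvcfibpss".

vxndnvcfibpss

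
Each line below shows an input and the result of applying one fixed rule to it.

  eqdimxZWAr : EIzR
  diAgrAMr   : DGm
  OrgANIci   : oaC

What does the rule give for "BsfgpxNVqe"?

The pattern: keep one character in every 3, starting at position 1 (positions 1st, 4th, 7th, ...), then flip the case of every letter.
For "BsfgpxNVqe", step one produces "BgNe"; step two turns that into "bGnE".

bGnE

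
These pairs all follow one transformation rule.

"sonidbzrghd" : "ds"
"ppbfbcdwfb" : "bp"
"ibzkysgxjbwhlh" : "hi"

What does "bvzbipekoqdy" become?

Rule — move the last character to the front, then keep only the first 2 characters.
"bvzbipekoqdy" → "ybvzbipekoqd" → "yb".

yb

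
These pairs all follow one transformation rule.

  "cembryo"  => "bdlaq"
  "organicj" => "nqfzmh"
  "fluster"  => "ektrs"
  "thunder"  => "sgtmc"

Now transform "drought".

Rule — shift every letter 1 place backward in the alphabet (wrapping around), then delete the last 2 characters.
"drought" → "cqntfgs" → "cqntf".

cqntf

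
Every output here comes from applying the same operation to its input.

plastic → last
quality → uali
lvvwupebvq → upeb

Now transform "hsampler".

The rule is to move the last 2 characters to the front (rotate right by 2), then keep only the last 4 characters.
For "hsampler", step one produces "erhsampl"; step two turns that into "ampl".

ampl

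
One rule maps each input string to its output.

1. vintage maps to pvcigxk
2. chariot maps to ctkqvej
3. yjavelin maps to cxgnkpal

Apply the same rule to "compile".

orkngeq

Rule — shift every letter 2 places forward in the alphabet (wrapping around), then move the first 2 characters to the end (rotate left by 2).
Working it through for "compile": intermediate "eqorkng", final "orkngeq".
(Check on "chariot": → "ejctkqv" → "ctkqvej" ✓)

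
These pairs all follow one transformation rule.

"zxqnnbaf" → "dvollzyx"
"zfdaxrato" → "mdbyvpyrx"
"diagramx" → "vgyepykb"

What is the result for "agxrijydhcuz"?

Each output is the input with this applied: swap the first and last characters, then shift every letter 2 places backward in the alphabet (wrapping around).
Doing the same to "agxrijydhcuz": "xevpghwbfasy".

xevpghwbfasy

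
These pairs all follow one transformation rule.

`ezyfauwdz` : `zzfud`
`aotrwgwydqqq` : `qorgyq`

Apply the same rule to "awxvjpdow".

What's happening: move the last character to the front, then keep every other character starting from the first (positions 1st, 3rd, 5th, ...).
For "awxvjpdow", step one produces "wawxvjpdo"; step two turns that into "wwvpo".

wwvpo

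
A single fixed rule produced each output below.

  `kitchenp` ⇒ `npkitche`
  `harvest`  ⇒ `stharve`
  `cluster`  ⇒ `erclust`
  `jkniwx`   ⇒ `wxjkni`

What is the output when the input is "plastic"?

icplast

In each case the input is transformed by: move the last 2 characters to the front (rotate right by 2).
Doing the same to "plastic": "icplast".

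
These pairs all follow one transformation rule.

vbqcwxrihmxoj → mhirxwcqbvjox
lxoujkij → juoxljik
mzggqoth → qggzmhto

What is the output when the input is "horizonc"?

zirohcno

Looking at the pairs, the operation is to move the last 3 characters to the front (rotate right by 3), then reverse the string.
Applying both steps to "horizonc": "onchoriz", then "zirohcno".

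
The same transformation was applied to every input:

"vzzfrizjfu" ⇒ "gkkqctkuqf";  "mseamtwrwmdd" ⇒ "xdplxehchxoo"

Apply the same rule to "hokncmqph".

The rule is to shift every letter 11 places forward in the alphabet (wrapping around).
For "hokncmqph" the result is "szvynxbas".

szvynxbas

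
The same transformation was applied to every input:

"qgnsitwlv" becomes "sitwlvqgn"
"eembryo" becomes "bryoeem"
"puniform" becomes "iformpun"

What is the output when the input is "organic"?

In each case the input is transformed by: move the first 3 characters to the end (rotate left by 3).
Applying that to "organic" gives "anicorg".

anicorg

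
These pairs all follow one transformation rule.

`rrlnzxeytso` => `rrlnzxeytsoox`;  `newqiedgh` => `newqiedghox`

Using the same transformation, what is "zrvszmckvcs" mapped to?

Rule — append "ox".
For "zrvszmckvcs" the result is "zrvszmckvcsox".

zrvszmckvcsox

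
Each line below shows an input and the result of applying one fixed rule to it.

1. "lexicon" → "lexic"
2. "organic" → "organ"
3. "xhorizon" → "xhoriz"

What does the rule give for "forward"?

The pattern: delete the last 2 characters.
"forward" → "forwa".

forwa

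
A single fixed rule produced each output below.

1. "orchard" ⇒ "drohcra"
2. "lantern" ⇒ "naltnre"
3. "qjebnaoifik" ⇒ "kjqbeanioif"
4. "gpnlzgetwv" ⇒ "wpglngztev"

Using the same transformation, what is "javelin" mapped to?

Looking at the pairs, the operation is to swap each adjacent pair of characters (1↔2, 3↔4, ...), then move the last character to the front.
So "javelin" becomes "najevil".

najevil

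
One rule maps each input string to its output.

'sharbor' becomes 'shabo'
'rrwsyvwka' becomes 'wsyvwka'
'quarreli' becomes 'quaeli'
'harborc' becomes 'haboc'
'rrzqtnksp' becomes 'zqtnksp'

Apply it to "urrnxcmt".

unxcmt

The pattern: remove every "r".
Applying that to "urrnxcmt" gives "unxcmt".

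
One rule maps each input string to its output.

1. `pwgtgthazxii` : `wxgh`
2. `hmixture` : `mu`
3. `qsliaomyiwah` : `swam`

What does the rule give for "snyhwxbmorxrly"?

nrwo

In each case the input is transformed by: take characters alternately from the front and the back (1st, last, 2nd, 2nd-last, ...), then keep one character in every 3, starting at position 3 (positions 3rd, 6th, 9th, ...).
"snyhwxbmorxrly" → "synlyrhxwrxobm" → "nrwo".
(Check on "pwgtgthazxii": → "piwigxtzgath" → "wxgh" ✓)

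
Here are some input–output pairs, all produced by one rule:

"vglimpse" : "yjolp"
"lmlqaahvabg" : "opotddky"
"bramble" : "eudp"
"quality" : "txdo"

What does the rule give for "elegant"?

hohj

What's happening: delete the last 3 characters, then shift every letter 3 places forward in the alphabet (wrapping around).
For "elegant", step one produces "eleg"; step two turns that into "hohj".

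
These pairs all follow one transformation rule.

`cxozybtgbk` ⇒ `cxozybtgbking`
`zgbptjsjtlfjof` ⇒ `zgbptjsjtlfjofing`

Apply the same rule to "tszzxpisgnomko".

Looking at the pairs, the operation is to append "ing".
For "tszzxpisgnomko" the result is "tszzxpisgnomkoing".

tszzxpisgnomkoing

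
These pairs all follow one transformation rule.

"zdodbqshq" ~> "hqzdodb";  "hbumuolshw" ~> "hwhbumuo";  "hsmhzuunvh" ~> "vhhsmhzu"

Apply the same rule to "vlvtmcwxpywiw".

The transformation: move the last 2 characters to the front (rotate right by 2), then delete the last 2 characters.
Starting from "vlvtmcwxpywiw": after the first operation, "iwvlvtmcwxpyw"; after the second, "iwvlvtmcwxp".
(Check on "zdodbqshq": → "hqzdodbqs" → "hqzdodb" ✓)

iwvlvtmcwxp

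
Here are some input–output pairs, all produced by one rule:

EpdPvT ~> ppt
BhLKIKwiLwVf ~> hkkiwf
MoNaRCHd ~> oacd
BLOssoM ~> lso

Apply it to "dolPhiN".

Rule — keep every other character starting from the second (positions 2nd, 4th, 6th, ...), then convert every letter to lowercase.
For "dolPhiN", step one produces "oPi"; step two turns that into "opi".

opi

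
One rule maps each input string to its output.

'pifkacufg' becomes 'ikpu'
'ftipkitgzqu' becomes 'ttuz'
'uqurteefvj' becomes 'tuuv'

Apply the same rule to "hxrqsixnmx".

sxxx

What's happening: sort the characters into alphabetical order, then keep only the last 4 characters.
Working it through for "hxrqsixnmx": intermediate "himnqrsxxx", final "sxxx".
(Check on "ftipkitgzqu": → "fgiikpqttuz" → "ttuz" ✓)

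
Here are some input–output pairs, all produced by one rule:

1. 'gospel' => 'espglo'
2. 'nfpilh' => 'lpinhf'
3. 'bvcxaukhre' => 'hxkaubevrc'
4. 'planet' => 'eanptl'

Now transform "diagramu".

Each output is the input with this applied: take characters alternately from the front and the back (1st, last, 2nd, 2nd-last, ...), then swap the front and back halves of the string.
Starting from "diagramu": after the first operation, "duimaagr"; after the second, "aagrduim".

aagrduim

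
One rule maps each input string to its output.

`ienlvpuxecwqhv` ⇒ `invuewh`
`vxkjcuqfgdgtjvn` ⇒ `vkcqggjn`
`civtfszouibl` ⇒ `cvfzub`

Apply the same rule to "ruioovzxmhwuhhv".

riozmwhv

In each case the input is transformed by: keep every other character starting from the first (positions 1st, 3rd, 5th, ...).
On "ruioovzxmhwuhhv" that produces "riozmwhv".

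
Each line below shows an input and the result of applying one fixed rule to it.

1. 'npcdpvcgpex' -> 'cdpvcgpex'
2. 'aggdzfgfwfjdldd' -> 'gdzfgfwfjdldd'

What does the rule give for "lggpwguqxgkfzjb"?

What's happening: delete the first 2 characters.
For "lggpwguqxgkfzjb" the result is "gpwguqxgkfzjb".

gpwguqxgkfzjb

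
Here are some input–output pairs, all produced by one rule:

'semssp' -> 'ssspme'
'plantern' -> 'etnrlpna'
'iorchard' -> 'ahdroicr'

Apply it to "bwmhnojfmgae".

fjgmeawbhmon

The transformation: swap the front and back halves of the string, then swap each adjacent pair of characters (1↔2, 3↔4, ...).
Applying both steps to "bwmhnojfmgae": "jfmgaebwmhno", then "fjgmeawbhmon".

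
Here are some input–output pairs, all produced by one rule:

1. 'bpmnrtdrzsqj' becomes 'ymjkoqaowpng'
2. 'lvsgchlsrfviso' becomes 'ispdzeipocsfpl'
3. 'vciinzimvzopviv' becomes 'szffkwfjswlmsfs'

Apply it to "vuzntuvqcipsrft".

srwkqrsnzfmpocq

Looking at the pairs, the operation is to shift every letter 3 places backward in the alphabet (wrapping around).
Doing the same to "vuzntuvqcipsrft": "srwkqrsnzfmpocq".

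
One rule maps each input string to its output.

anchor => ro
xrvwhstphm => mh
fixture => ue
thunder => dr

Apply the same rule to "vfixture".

er

The transformation: swap each adjacent pair of characters (1↔2, 3↔4, ...), then keep only the last 2 characters.
On "vfixture": the first step gives "fvxiuter", and the second then gives "er".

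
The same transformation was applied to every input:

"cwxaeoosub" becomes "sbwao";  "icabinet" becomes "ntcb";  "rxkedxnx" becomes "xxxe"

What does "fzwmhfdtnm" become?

Rule — keep every other character starting from the second (positions 2nd, 4th, 6th, ...), then move the last 2 characters to the front (rotate right by 2).
"fzwmhfdtnm" → "zmftm" → "tmzmf".

tmzmf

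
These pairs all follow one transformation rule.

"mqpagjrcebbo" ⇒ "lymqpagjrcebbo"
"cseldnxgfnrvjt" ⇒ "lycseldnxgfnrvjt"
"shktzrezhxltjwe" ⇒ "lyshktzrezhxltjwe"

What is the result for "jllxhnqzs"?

lyjllxhnqzs

Looking at the pairs, the operation is to prepend "ly".
For "jllxhnqzs" the result is "lyjllxhnqzs".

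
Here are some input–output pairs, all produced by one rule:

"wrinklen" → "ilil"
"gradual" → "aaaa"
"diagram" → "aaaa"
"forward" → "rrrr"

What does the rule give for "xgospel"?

The rule is to keep one character in every 3, starting at position 3 (positions 3rd, 6th, 9th, ...), then write the whole string twice.
Working it through for "xgospel": intermediate "oe", final "oeoe".
(Check on "gradual": → "aa" → "aaaa" ✓)

oeoe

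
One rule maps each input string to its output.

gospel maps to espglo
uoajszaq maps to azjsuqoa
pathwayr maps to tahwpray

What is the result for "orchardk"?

crhaokrd

Each output is the input with this applied: take characters alternately from the front and the back (1st, last, 2nd, 2nd-last, ...), then swap the front and back halves of the string.
"orchardk" → "okrdcrha" → "crhaokrd".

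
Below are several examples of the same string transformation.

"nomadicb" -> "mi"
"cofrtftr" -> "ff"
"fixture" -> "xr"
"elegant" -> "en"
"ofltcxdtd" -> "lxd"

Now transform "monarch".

The pattern: keep one character in every 3, starting at position 3 (positions 3rd, 6th, 9th, ...).
"monarch" → "nc".

nc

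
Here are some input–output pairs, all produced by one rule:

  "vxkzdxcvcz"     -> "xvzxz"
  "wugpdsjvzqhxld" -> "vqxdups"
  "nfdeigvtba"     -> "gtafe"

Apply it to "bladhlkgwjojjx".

Each output is the input with this applied: swap the front and back halves of the string, then keep every other character starting from the first (positions 1st, 3rd, 5th, ...).
"bladhlkgwjojjx" → "gjjxldl".

gjjxldl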